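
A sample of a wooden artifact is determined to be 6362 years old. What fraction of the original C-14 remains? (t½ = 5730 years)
N/N₀ = (1/2)^(t/t½) = 0.4632 = 46.3%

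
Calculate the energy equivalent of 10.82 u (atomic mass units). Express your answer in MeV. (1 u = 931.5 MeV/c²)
E = mc² = 10080 MeV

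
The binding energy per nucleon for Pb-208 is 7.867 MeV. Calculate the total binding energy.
B.E. = 7.867 × 208 = 1636 MeV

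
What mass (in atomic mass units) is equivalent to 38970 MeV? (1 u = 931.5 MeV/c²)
m = E/c² = 41.84 u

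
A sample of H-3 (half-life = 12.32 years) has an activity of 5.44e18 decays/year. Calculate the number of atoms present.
N = A/λ = 9.669e19 atoms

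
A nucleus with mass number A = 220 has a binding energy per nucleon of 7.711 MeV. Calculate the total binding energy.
B.E. = 7.711 × 220 = 1696 MeV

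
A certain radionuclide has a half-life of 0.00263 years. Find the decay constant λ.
λ = ln(2)/t½ = 263.6 year⁻¹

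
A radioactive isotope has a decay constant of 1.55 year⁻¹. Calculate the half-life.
t½ = ln(2)/λ = 0.4472 years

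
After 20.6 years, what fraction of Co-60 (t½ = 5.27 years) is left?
N/N₀ = (1/2)^(t/t½) = 0.06657 = 6.66%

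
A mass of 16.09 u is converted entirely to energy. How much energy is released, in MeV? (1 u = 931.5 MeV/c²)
E = mc² = 14990 MeV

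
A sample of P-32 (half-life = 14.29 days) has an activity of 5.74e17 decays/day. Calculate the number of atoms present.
N = A/λ = 1.183e19 atoms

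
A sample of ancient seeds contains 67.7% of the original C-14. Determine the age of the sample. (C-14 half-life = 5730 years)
Age = t½ × log₂(1/ratio) = 3225 years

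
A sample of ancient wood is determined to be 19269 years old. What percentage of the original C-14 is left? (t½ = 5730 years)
N/N₀ = (1/2)^(t/t½) = 0.0972 = 9.72%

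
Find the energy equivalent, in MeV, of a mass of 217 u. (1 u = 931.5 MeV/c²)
E = mc² = 2.021e5 MeV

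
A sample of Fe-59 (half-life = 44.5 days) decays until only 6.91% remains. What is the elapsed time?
t = t½ × log₂(N₀/N) = 171.6 days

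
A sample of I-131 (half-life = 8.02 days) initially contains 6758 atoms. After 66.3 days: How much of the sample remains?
N = N₀(1/2)^(t/t½) = 21.94 atoms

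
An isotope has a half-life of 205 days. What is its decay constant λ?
λ = ln(2)/t½ = 0.003381 day⁻¹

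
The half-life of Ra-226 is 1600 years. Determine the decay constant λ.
λ = ln(2)/t½ = 4.332e-4 year⁻¹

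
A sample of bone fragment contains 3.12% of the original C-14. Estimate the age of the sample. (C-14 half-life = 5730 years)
Age = t½ × log₂(1/ratio) = 28660 years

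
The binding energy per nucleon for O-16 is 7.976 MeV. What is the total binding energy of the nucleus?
B.E. = 7.976 × 16 = 127.6 MeV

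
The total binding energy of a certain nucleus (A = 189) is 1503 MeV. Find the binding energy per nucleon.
B.E./A = 1503/189 = 7.952 MeV/nucleon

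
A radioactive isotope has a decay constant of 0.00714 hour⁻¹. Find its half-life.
t½ = ln(2)/λ = 97.08 hours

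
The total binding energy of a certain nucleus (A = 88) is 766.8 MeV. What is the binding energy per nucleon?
B.E./A = 766.8/88 = 8.714 MeV/nucleon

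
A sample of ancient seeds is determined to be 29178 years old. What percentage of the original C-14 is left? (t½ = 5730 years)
N/N₀ = (1/2)^(t/t½) = 0.02932 = 2.93%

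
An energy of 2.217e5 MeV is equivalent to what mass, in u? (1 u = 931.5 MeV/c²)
m = E/c² = 238 u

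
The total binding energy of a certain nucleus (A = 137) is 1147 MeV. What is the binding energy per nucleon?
B.E./A = 1147/137 = 8.372 MeV/nucleon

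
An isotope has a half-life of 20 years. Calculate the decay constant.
λ = ln(2)/t½ = 0.03466 year⁻¹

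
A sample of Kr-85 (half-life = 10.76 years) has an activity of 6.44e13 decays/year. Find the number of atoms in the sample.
N = A/λ = 9.997e14 atoms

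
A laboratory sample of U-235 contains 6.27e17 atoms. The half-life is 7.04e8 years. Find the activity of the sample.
A = λN = 6.173e8 decays/year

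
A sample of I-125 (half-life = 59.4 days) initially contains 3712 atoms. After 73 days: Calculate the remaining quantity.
N = N₀(1/2)^(t/t½) = 1584 atoms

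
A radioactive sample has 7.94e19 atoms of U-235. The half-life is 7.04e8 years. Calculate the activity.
A = λN = 7.818e10 decays/year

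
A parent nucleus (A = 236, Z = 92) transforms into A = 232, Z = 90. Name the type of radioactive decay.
ΔA = -4, ΔZ = -2 ⇒ alpha decay (α)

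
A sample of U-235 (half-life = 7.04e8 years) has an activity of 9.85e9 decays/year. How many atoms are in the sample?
N = A/λ = 1e19 atoms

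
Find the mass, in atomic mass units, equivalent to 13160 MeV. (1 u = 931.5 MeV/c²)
m = E/c² = 14.13 u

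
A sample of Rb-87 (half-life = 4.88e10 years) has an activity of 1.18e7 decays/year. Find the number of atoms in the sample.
N = A/λ = 8.308e17 atoms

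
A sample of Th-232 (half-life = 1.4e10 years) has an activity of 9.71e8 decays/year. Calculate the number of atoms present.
N = A/λ = 1.961e19 atoms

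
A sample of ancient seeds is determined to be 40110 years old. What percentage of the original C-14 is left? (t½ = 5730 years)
N/N₀ = (1/2)^(t/t½) = 0.007812 = 0.781%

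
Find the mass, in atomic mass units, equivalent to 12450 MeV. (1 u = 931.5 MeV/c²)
m = E/c² = 13.37 u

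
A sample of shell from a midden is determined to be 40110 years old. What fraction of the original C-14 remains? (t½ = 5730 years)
N/N₀ = (1/2)^(t/t½) = 0.007812 = 0.781%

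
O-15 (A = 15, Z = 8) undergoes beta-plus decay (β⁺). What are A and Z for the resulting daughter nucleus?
Daughter: A = 15, Z = 7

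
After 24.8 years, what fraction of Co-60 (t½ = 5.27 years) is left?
N/N₀ = (1/2)^(t/t½) = 0.03832 = 3.83%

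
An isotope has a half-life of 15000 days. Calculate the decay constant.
λ = ln(2)/t½ = 4.621e-5 day⁻¹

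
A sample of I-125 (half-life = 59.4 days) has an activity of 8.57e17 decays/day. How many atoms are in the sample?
N = A/λ = 7.344e19 atoms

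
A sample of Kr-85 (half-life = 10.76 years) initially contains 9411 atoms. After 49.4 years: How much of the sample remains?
N = N₀(1/2)^(t/t½) = 390.5 atoms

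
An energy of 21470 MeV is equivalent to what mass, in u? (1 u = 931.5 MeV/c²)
m = E/c² = 23.05 u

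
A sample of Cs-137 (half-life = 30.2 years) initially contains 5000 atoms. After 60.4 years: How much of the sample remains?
N = N₀(1/2)^(t/t½) = 1250 atoms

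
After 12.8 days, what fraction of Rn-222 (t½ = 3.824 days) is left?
N/N₀ = (1/2)^(t/t½) = 0.09826 = 9.83%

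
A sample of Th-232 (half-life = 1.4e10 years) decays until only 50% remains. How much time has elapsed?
t = t½ × log₂(N₀/N) = 1.4e10 years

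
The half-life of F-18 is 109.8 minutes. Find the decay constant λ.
λ = ln(2)/t½ = 0.006313 minute⁻¹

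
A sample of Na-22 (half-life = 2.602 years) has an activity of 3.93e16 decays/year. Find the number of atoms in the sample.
N = A/λ = 1.475e17 atoms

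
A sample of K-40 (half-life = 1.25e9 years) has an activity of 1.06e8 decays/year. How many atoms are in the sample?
N = A/λ = 1.912e17 atoms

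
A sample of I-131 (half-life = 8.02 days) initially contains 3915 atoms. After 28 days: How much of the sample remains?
N = N₀(1/2)^(t/t½) = 348.1 atoms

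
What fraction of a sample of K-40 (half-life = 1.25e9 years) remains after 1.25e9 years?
N/N₀ = (1/2)^(t/t½) = 0.5 = 50%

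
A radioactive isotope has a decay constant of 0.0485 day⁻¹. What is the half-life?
t½ = ln(2)/λ = 14.29 days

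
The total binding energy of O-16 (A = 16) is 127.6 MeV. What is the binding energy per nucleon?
B.E./A = 127.6/16 = 7.975 MeV/nucleon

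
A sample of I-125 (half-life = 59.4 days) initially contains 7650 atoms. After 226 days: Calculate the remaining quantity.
N = N₀(1/2)^(t/t½) = 547.4 atoms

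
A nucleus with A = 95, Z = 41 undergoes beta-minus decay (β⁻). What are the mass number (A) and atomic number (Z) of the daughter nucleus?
Daughter: A = 95, Z = 42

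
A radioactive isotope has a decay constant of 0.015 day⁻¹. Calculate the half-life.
t½ = ln(2)/λ = 46.21 days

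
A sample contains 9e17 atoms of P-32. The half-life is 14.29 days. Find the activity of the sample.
A = λN = 4.366e16 decays/day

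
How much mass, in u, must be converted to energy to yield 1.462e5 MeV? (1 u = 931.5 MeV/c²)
m = E/c² = 157 u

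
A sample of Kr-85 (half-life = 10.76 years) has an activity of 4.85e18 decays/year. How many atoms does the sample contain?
N = A/λ = 7.529e19 atoms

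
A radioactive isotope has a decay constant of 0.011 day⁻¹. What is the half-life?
t½ = ln(2)/λ = 63.01 days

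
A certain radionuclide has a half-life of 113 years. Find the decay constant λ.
λ = ln(2)/t½ = 0.006134 year⁻¹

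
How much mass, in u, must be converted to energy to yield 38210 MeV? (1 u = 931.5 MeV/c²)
m = E/c² = 41.02 u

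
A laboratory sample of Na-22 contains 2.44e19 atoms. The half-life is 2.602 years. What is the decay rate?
A = λN = 6.5e18 decays/year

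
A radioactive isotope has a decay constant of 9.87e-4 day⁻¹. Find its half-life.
t½ = ln(2)/λ = 702.3 days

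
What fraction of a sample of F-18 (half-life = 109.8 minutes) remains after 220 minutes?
N/N₀ = (1/2)^(t/t½) = 0.2494 = 24.9%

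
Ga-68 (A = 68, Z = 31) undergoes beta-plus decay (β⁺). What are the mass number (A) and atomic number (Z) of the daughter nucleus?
Daughter: A = 68, Z = 30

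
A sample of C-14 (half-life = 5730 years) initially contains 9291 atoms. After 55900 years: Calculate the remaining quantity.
N = N₀(1/2)^(t/t½) = 10.75 atoms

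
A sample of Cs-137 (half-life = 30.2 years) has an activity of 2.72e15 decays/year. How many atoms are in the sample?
N = A/λ = 1.185e17 atoms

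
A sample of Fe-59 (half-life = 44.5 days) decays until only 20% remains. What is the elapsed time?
t = t½ × log₂(N₀/N) = 103.3 days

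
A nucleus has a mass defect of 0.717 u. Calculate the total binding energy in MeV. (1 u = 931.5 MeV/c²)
B.E. = Δm × 931.5 = 667.9 MeV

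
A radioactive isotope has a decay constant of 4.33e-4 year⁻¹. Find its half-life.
t½ = ln(2)/λ = 1601 years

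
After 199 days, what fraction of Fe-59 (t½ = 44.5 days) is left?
N/N₀ = (1/2)^(t/t½) = 0.04506 = 4.51%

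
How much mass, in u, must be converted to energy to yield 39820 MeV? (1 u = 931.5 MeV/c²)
m = E/c² = 42.75 u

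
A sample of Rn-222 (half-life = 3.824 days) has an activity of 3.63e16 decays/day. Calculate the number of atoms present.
N = A/λ = 2.003e17 atoms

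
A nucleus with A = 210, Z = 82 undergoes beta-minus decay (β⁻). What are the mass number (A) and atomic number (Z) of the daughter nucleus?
Daughter: A = 210, Z = 83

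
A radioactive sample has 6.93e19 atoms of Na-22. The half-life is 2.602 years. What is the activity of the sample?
A = λN = 1.846e19 decays/year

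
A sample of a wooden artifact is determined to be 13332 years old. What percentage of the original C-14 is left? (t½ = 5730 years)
N/N₀ = (1/2)^(t/t½) = 0.1993 = 19.9%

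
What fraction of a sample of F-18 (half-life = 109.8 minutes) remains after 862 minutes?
N/N₀ = (1/2)^(t/t½) = 0.004332 = 0.433%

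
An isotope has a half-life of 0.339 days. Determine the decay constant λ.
λ = ln(2)/t½ = 2.045 day⁻¹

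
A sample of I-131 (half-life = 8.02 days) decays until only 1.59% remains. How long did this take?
t = t½ × log₂(N₀/N) = 47.92 days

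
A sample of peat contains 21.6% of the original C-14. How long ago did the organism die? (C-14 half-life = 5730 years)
Age = t½ × log₂(1/ratio) = 12670 years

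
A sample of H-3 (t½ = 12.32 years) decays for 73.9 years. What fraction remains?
N/N₀ = (1/2)^(t/t½) = 0.01564 = 1.56%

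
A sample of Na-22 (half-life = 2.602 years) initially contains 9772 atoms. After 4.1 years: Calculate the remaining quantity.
N = N₀(1/2)^(t/t½) = 3278 atoms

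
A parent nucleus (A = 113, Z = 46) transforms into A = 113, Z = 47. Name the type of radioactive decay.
ΔA = 0, ΔZ = +1 ⇒ beta-minus decay (β⁻)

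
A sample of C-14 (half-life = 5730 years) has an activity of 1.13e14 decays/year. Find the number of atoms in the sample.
N = A/λ = 9.341e17 atoms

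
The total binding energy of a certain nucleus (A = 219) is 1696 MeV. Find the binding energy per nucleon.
B.E./A = 1696/219 = 7.744 MeV/nucleon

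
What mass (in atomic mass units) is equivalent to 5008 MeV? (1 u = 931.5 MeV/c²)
m = E/c² = 5.376 u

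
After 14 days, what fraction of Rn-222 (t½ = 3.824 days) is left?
N/N₀ = (1/2)^(t/t½) = 0.07905 = 7.91%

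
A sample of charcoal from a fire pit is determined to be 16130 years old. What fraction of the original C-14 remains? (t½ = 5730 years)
N/N₀ = (1/2)^(t/t½) = 0.1421 = 14.2%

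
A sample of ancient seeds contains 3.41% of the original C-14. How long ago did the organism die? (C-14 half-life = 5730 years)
Age = t½ × log₂(1/ratio) = 27930 years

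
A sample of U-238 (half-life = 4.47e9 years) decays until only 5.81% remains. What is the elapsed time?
t = t½ × log₂(N₀/N) = 1.835e10 years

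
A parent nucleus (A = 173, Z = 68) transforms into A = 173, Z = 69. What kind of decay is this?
ΔA = 0, ΔZ = +1 ⇒ beta-minus decay (β⁻)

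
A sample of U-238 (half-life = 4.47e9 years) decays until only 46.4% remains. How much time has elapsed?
t = t½ × log₂(N₀/N) = 4.952e9 years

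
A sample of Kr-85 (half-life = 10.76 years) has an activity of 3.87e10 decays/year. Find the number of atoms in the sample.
N = A/λ = 6.008e11 atoms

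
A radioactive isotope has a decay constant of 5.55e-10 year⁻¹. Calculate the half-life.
t½ = ln(2)/λ = 1.249e9 years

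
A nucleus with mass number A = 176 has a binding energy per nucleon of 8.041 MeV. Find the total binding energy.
B.E. = 8.041 × 176 = 1415 MeV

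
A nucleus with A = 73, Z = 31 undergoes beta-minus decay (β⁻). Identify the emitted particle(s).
β⁻: electron (e⁻) + antineutrino (ν̄ₑ)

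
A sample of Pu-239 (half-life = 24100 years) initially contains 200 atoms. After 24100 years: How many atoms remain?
N = N₀(1/2)^(t/t½) = 100 atoms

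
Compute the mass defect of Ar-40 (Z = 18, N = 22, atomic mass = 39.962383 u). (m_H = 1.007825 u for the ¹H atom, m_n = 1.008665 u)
Δm = Z·m_H + N·m_n − M = 0.3691 u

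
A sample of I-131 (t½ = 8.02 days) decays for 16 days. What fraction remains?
N/N₀ = (1/2)^(t/t½) = 0.2509 = 25.1%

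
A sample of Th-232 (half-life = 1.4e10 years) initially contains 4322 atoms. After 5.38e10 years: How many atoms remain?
N = N₀(1/2)^(t/t½) = 301.2 atoms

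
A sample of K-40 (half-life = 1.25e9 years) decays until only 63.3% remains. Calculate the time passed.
t = t½ × log₂(N₀/N) = 8.247e8 years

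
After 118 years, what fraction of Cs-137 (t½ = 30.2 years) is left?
N/N₀ = (1/2)^(t/t½) = 0.06665 = 6.66%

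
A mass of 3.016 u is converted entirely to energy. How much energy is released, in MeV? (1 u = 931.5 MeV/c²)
E = mc² = 2809 MeV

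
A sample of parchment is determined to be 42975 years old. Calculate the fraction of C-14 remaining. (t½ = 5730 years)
N/N₀ = (1/2)^(t/t½) = 0.005524 = 0.552%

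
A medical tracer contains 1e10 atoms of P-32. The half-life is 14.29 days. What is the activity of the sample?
A = λN = 4.851e8 decays/day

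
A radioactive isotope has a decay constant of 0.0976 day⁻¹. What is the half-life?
t½ = ln(2)/λ = 7.102 days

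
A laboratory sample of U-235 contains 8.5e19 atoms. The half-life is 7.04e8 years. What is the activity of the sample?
A = λN = 8.369e10 decays/year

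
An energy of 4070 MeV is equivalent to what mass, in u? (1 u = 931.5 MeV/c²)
m = E/c² = 4.369 u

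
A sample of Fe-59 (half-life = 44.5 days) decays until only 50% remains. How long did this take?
t = t½ × log₂(N₀/N) = 44.5 days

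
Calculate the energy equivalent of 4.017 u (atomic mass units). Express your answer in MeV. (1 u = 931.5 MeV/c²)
E = mc² = 3742 MeV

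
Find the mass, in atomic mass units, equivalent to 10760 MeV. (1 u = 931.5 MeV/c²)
m = E/c² = 11.55 u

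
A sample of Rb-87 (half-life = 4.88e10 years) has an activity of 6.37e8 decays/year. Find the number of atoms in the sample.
N = A/λ = 4.485e19 atoms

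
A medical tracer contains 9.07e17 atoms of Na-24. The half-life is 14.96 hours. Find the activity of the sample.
A = λN = 4.202e16 decays/hour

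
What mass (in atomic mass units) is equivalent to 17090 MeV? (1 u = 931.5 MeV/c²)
m = E/c² = 18.35 u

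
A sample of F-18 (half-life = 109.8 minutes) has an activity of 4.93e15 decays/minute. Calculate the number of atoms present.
N = A/λ = 7.81e17 atoms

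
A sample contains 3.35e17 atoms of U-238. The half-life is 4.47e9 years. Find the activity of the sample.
A = λN = 5.195e7 decays/year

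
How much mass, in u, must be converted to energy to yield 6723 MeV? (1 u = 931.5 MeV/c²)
m = E/c² = 7.217 u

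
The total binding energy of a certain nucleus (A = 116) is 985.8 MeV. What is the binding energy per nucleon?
B.E./A = 985.8/116 = 8.498 MeV/nucleon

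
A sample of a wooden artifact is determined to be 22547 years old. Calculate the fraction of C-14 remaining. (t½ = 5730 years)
N/N₀ = (1/2)^(t/t½) = 0.06538 = 6.54%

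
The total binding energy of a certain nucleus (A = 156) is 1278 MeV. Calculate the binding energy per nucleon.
B.E./A = 1278/156 = 8.192 MeV/nucleon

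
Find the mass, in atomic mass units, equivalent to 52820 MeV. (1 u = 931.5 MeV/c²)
m = E/c² = 56.7 u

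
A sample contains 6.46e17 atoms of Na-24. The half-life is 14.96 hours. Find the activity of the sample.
A = λN = 2.993e16 decays/hour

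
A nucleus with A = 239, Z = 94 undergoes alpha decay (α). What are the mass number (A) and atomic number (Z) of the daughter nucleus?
Daughter: A = 235, Z = 92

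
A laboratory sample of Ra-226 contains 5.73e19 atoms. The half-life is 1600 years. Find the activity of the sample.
A = λN = 2.482e16 decays/year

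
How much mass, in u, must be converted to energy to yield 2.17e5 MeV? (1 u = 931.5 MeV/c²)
m = E/c² = 233 u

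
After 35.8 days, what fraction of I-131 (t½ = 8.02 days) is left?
N/N₀ = (1/2)^(t/t½) = 0.04532 = 4.53%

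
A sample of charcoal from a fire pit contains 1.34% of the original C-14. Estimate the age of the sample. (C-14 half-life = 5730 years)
Age = t½ × log₂(1/ratio) = 35650 years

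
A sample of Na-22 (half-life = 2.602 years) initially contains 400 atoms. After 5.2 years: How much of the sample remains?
N = N₀(1/2)^(t/t½) = 100.1 atoms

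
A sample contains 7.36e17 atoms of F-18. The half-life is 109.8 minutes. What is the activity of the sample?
A = λN = 4.646e15 decays/minute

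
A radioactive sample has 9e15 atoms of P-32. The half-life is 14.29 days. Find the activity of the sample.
A = λN = 4.366e14 decays/day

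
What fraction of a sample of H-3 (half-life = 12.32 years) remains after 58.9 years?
N/N₀ = (1/2)^(t/t½) = 0.03638 = 3.64%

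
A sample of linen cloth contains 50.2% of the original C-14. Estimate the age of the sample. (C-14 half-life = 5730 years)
Age = t½ × log₂(1/ratio) = 5697 years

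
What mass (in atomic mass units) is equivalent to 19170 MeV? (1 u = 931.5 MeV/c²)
m = E/c² = 20.58 u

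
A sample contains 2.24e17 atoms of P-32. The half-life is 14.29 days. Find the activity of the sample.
A = λN = 1.087e16 decays/day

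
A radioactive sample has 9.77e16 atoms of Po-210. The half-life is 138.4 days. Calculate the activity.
A = λN = 4.893e14 decays/day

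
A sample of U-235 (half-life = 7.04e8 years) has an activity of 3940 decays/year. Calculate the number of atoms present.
N = A/λ = 4.002e12 atoms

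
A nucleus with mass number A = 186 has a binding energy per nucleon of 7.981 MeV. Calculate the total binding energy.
B.E. = 7.981 × 186 = 1484 MeV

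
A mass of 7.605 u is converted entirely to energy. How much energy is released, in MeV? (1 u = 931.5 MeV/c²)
E = mc² = 7084 MeV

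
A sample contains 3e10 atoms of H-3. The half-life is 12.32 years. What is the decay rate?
A = λN = 1.688e9 decays/year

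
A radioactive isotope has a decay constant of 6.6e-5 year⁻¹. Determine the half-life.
t½ = ln(2)/λ = 10500 years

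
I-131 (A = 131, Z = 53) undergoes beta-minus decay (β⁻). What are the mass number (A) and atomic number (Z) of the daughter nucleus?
Daughter: A = 131, Z = 54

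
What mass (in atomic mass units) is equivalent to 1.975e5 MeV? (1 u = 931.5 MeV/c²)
m = E/c² = 212 u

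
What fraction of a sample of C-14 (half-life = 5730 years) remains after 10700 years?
N/N₀ = (1/2)^(t/t½) = 0.2741 = 27.4%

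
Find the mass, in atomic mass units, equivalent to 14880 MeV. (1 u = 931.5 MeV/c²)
m = E/c² = 15.97 u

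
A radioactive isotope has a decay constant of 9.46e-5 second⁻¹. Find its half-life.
t½ = ln(2)/λ = 7327 seconds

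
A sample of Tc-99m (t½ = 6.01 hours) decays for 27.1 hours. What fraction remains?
N/N₀ = (1/2)^(t/t½) = 0.04391 = 4.39%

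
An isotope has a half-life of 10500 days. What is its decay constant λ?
λ = ln(2)/t½ = 6.601e-5 day⁻¹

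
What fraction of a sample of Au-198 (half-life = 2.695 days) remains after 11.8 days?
N/N₀ = (1/2)^(t/t½) = 0.04808 = 4.81%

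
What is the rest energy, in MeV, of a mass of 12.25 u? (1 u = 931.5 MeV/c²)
E = mc² = 11410 MeV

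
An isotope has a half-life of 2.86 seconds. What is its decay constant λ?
λ = ln(2)/t½ = 0.2424 second⁻¹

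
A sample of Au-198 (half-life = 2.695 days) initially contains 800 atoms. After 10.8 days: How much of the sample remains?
N = N₀(1/2)^(t/t½) = 49.74 atoms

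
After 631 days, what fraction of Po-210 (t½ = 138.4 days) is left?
N/N₀ = (1/2)^(t/t½) = 0.04242 = 4.24%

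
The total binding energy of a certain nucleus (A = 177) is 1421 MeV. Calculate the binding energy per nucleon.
B.E./A = 1421/177 = 8.028 MeV/nucleon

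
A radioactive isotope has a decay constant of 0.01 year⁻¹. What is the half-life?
t½ = ln(2)/λ = 69.31 years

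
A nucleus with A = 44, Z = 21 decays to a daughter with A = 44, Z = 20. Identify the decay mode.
ΔA = 0, ΔZ = -1 ⇒ beta-plus decay (β⁺) or electron capture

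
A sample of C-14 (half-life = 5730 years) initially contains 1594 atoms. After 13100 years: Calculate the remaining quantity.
N = N₀(1/2)^(t/t½) = 326.8 atoms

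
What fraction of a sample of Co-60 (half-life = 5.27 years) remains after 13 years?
N/N₀ = (1/2)^(t/t½) = 0.1809 = 18.1%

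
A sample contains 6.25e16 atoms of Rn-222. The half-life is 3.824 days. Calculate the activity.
A = λN = 1.133e16 decays/day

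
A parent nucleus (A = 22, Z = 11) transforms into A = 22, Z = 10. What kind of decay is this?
ΔA = 0, ΔZ = -1 ⇒ beta-plus decay (β⁺) or electron capture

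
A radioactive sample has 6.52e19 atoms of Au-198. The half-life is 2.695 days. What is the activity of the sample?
A = λN = 1.677e19 decays/day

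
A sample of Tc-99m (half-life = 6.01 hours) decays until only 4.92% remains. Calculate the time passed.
t = t½ × log₂(N₀/N) = 26.11 hours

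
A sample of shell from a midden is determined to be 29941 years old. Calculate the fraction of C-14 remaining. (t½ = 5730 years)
N/N₀ = (1/2)^(t/t½) = 0.02673 = 2.67%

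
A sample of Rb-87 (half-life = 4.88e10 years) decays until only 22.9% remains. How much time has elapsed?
t = t½ × log₂(N₀/N) = 1.038e11 years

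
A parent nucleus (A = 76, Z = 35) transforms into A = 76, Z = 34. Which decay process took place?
ΔA = 0, ΔZ = -1 ⇒ beta-plus decay (β⁺) or electron capture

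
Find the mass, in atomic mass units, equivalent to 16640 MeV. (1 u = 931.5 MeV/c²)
m = E/c² = 17.86 u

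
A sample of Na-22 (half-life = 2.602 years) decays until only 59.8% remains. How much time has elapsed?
t = t½ × log₂(N₀/N) = 1.93 years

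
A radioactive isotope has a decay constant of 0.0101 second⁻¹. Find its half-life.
t½ = ln(2)/λ = 68.63 seconds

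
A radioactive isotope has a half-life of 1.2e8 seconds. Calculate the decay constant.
λ = ln(2)/t½ = 5.776e-9 second⁻¹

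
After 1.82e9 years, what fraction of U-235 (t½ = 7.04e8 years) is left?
N/N₀ = (1/2)^(t/t½) = 0.1666 = 16.7%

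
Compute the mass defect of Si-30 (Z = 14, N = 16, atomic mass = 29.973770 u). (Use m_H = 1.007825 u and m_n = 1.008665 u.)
Δm = Z·m_H + N·m_n − M = 0.2744 u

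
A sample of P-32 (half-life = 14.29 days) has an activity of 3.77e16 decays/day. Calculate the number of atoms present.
N = A/λ = 7.772e17 atoms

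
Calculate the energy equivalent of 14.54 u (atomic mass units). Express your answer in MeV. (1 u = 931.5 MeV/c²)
E = mc² = 13540 MeV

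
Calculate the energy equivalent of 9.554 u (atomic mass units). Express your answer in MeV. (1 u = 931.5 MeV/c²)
E = mc² = 8900 MeV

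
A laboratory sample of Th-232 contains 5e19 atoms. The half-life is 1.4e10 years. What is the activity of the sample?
A = λN = 2.476e9 decays/year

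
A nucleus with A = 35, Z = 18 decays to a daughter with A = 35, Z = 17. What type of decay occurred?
ΔA = 0, ΔZ = -1 ⇒ beta-plus decay (β⁺) or electron capture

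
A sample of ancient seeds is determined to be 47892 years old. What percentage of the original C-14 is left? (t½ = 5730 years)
N/N₀ = (1/2)^(t/t½) = 0.003048 = 0.305%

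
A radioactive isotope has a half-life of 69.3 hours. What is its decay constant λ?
λ = ln(2)/t½ = 0.01 hour⁻¹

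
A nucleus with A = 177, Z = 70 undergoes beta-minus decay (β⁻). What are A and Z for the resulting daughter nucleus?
Daughter: A = 177, Z = 71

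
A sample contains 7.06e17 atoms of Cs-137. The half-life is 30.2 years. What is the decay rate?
A = λN = 1.62e16 decays/year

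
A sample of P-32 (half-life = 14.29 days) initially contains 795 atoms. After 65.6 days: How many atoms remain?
N = N₀(1/2)^(t/t½) = 33 atoms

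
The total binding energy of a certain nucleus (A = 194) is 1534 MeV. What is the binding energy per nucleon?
B.E./A = 1534/194 = 7.907 MeV/nucleon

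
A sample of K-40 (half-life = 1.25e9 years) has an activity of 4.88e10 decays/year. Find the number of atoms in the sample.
N = A/λ = 8.8e19 atoms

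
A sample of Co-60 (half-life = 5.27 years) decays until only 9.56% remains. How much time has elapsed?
t = t½ × log₂(N₀/N) = 17.85 years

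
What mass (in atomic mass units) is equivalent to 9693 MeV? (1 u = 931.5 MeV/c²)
m = E/c² = 10.41 u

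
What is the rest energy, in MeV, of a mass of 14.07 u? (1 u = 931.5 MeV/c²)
E = mc² = 13110 MeV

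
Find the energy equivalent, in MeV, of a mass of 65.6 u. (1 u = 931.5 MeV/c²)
E = mc² = 61110 MeV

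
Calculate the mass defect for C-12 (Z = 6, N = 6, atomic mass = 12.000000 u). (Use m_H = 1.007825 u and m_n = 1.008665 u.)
Δm = Z·m_H + N·m_n − M = 0.09894 u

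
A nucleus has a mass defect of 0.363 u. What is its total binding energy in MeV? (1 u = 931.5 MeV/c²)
B.E. = Δm × 931.5 = 338.1 MeV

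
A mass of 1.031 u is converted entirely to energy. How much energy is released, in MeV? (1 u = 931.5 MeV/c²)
E = mc² = 960.4 MeV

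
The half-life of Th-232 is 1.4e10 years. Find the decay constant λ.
λ = ln(2)/t½ = 4.951e-11 year⁻¹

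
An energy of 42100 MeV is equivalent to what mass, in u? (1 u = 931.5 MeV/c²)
m = E/c² = 45.2 u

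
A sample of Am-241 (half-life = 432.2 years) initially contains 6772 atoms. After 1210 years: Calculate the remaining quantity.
N = N₀(1/2)^(t/t½) = 972.6 atoms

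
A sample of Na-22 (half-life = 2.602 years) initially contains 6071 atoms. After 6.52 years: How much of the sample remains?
N = N₀(1/2)^(t/t½) = 1069 atoms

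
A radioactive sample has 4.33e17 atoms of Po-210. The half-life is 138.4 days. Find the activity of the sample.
A = λN = 2.169e15 decays/day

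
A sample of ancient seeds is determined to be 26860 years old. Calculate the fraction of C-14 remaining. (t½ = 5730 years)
N/N₀ = (1/2)^(t/t½) = 0.03881 = 3.88%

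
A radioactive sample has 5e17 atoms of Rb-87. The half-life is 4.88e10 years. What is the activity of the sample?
A = λN = 7.102e6 decays/year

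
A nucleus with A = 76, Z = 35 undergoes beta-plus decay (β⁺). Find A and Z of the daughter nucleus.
Daughter: A = 76, Z = 34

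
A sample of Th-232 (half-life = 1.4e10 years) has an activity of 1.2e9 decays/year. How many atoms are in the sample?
N = A/λ = 2.424e19 atoms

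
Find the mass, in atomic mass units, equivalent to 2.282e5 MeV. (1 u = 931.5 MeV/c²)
m = E/c² = 245 u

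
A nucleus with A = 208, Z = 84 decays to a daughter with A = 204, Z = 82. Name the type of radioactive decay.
ΔA = -4, ΔZ = -2 ⇒ alpha decay (α)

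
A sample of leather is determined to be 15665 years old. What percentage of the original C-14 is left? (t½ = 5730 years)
N/N₀ = (1/2)^(t/t½) = 0.1503 = 15%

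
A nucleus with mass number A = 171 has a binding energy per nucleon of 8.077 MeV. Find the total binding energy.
B.E. = 8.077 × 171 = 1381 MeV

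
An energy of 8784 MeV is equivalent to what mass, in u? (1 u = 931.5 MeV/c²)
m = E/c² = 9.43 u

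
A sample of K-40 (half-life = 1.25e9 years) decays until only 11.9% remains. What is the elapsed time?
t = t½ × log₂(N₀/N) = 3.839e9 years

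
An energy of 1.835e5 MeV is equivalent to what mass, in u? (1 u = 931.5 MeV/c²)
m = E/c² = 197 u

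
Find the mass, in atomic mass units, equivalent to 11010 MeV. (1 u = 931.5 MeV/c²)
m = E/c² = 11.82 u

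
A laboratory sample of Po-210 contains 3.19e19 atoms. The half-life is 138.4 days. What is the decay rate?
A = λN = 1.598e17 decays/day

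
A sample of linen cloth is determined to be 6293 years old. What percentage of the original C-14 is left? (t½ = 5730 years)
N/N₀ = (1/2)^(t/t½) = 0.4671 = 46.7%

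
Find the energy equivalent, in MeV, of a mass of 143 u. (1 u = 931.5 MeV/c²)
E = mc² = 1.332e5 MeV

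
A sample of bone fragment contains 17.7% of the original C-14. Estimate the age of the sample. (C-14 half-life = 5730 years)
Age = t½ × log₂(1/ratio) = 14310 years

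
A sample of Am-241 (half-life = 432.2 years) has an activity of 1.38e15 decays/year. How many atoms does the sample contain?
N = A/λ = 8.605e17 atoms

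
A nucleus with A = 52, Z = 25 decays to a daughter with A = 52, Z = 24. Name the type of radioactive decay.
ΔA = 0, ΔZ = -1 ⇒ beta-plus decay (β⁺) or electron capture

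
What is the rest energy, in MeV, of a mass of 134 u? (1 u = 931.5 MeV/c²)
E = mc² = 1.248e5 MeV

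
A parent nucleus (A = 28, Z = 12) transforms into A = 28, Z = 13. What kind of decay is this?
ΔA = 0, ΔZ = +1 ⇒ beta-minus decay (β⁻)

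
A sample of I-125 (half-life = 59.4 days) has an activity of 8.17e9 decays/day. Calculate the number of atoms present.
N = A/λ = 7.001e11 atoms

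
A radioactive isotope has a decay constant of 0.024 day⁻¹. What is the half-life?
t½ = ln(2)/λ = 28.88 days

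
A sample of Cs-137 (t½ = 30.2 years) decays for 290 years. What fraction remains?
N/N₀ = (1/2)^(t/t½) = 0.001286 = 0.129%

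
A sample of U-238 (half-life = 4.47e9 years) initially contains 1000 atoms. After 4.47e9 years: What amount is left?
N = N₀(1/2)^(t/t½) = 500 atoms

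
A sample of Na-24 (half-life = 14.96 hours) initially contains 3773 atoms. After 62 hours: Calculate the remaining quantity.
N = N₀(1/2)^(t/t½) = 213.4 atoms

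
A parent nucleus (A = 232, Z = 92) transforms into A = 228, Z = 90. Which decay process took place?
ΔA = -4, ΔZ = -2 ⇒ alpha decay (α)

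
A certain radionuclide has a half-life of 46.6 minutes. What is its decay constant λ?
λ = ln(2)/t½ = 0.01487 minute⁻¹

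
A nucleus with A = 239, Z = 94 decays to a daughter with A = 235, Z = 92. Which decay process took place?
ΔA = -4, ΔZ = -2 ⇒ alpha decay (α)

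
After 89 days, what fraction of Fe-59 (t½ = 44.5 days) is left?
N/N₀ = (1/2)^(t/t½) = 0.25 = 25%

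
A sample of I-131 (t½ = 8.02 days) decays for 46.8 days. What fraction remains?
N/N₀ = (1/2)^(t/t½) = 0.01751 = 1.75%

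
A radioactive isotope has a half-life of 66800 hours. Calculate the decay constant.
λ = ln(2)/t½ = 1.038e-5 hour⁻¹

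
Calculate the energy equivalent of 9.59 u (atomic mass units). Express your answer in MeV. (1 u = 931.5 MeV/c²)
E = mc² = 8933 MeV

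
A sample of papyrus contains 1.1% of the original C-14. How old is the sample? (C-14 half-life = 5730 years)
Age = t½ × log₂(1/ratio) = 37280 years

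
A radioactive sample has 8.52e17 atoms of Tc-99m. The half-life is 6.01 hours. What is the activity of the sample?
A = λN = 9.826e16 decays/hour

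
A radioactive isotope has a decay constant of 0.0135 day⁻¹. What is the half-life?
t½ = ln(2)/λ = 51.34 days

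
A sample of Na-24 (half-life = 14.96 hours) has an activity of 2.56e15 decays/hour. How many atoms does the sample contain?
N = A/λ = 5.525e16 atoms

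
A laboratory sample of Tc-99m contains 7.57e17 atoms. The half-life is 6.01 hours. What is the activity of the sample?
A = λN = 8.731e16 decays/hour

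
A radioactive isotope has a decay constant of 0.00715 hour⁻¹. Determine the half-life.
t½ = ln(2)/λ = 96.94 hours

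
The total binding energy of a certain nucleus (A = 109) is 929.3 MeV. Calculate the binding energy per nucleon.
B.E./A = 929.3/109 = 8.526 MeV/nucleon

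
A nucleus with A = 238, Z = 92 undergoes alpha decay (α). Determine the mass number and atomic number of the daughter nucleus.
Daughter: A = 234, Z = 90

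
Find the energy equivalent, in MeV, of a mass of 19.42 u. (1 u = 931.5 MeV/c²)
E = mc² = 18090 MeV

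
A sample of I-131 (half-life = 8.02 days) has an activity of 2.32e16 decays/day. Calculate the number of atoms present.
N = A/λ = 2.684e17 atoms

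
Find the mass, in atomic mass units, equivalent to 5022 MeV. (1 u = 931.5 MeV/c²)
m = E/c² = 5.391 u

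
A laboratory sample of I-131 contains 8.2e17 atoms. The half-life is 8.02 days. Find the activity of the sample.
A = λN = 7.087e16 decays/day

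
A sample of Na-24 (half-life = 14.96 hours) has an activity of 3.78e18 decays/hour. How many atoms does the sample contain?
N = A/λ = 8.158e19 atoms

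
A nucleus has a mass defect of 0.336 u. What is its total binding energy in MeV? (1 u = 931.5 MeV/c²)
B.E. = Δm × 931.5 = 313 MeV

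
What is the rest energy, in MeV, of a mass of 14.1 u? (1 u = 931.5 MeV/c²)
E = mc² = 13130 MeV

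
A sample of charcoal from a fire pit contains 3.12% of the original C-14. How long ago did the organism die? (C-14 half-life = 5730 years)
Age = t½ × log₂(1/ratio) = 28660 years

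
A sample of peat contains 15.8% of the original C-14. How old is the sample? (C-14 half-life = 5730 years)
Age = t½ × log₂(1/ratio) = 15250 years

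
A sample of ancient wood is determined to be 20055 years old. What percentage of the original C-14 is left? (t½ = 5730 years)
N/N₀ = (1/2)^(t/t½) = 0.08839 = 8.84%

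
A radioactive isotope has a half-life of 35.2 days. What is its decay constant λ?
λ = ln(2)/t½ = 0.01969 day⁻¹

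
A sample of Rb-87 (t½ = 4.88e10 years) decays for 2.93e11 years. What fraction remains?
N/N₀ = (1/2)^(t/t½) = 0.01558 = 1.56%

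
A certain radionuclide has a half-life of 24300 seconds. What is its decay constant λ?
λ = ln(2)/t½ = 2.852e-5 second⁻¹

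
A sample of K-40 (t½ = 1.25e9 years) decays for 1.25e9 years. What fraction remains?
N/N₀ = (1/2)^(t/t½) = 0.5 = 50%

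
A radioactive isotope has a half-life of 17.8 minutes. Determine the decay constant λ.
λ = ln(2)/t½ = 0.03894 minute⁻¹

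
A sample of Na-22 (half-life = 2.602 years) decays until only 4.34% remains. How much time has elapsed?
t = t½ × log₂(N₀/N) = 11.78 years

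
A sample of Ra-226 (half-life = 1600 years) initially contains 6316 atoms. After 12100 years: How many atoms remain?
N = N₀(1/2)^(t/t½) = 33.41 atoms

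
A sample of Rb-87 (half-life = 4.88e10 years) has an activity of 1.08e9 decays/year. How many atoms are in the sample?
N = A/λ = 7.604e19 atoms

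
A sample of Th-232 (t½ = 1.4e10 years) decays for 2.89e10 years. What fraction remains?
N/N₀ = (1/2)^(t/t½) = 0.2391 = 23.9%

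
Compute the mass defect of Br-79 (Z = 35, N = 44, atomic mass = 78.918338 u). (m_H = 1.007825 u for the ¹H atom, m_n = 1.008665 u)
Δm = Z·m_H + N·m_n − M = 0.7368 u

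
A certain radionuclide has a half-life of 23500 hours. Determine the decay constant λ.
λ = ln(2)/t½ = 2.95e-5 hour⁻¹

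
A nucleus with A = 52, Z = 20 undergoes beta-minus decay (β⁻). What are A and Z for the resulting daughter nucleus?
Daughter: A = 52, Z = 21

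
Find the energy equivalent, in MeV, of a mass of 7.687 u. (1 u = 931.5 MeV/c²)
E = mc² = 7160 MeV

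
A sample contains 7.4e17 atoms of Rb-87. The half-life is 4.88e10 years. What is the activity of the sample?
A = λN = 1.051e7 decays/year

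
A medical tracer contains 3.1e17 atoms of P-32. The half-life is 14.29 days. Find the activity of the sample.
A = λN = 1.504e16 decays/day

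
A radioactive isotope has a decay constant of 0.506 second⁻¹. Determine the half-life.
t½ = ln(2)/λ = 1.37 seconds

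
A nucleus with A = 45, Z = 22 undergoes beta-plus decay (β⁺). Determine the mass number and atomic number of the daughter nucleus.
Daughter: A = 45, Z = 21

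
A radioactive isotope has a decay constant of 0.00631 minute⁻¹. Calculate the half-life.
t½ = ln(2)/λ = 109.8 minutes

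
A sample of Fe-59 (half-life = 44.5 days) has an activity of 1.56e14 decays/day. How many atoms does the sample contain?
N = A/λ = 1.002e16 atoms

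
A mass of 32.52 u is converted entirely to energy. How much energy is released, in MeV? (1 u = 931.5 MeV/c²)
E = mc² = 30290 MeV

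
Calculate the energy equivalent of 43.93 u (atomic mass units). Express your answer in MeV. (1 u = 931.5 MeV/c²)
E = mc² = 40920 MeV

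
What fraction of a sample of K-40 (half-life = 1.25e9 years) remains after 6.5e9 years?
N/N₀ = (1/2)^(t/t½) = 0.0272 = 2.72%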